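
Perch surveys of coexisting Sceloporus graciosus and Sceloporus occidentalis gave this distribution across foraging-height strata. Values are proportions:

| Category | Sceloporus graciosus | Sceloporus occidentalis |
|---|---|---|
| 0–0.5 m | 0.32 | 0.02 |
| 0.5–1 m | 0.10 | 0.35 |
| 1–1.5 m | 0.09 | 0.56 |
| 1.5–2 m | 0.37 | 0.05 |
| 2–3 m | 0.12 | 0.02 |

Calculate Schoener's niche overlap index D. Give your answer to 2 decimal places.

0.28

Σ|p₁ᵢ − p₂ᵢ| = 0.30 + 0.25 + 0.47 + 0.32 + 0.10 = 1.44
D = 1 − ½ × 1.44 = 1 − 0.720 = 0.2800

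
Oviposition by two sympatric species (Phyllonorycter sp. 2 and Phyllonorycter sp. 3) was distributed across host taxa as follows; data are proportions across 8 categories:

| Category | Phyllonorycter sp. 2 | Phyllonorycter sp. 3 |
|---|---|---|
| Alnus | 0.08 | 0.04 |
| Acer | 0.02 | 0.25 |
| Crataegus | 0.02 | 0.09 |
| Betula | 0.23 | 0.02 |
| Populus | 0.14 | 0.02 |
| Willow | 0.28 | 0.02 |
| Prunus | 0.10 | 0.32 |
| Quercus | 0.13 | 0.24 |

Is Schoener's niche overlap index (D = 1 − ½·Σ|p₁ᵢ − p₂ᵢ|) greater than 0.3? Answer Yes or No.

Σ|p₁ᵢ − p₂ᵢ| = 0.04 + 0.23 + 0.07 + 0.21 + 0.12 + 0.26 + 0.22 + 0.11 = 1.26
D = 1 − ½ × 1.26 = 1 − 0.630 = 0.3700
D = 0.3700 > 0.3 → Yes.

Yes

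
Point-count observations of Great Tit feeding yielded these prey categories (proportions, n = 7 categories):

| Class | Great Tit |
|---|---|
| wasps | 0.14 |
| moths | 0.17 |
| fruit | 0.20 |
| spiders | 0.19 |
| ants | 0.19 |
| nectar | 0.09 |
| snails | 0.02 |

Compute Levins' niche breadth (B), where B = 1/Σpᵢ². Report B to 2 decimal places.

Σpᵢ² = 0.14² + 0.17² + 0.20² + 0.19² + 0.19² + 0.09² + 0.02² = 0.0196 + 0.0289 + 0.0400 + 0.0361 + 0.0361 + 0.0081 + 0.0004 = 0.1692
B = 1 / 0.1692 = 5.9102

5.91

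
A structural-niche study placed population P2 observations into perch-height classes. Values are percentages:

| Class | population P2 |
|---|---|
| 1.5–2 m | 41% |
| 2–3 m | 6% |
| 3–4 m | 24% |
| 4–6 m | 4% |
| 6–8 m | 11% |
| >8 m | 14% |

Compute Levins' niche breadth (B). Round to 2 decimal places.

3.81

Convert percentages to proportions (divide by 100).
Σpᵢ² = 0.41² + 0.06² + 0.24² + 0.04² + 0.11² + 0.14² = 0.1681 + 0.0036 + 0.0576 + 0.0016 + 0.0121 + 0.0196 = 0.2626
B = 1 / 0.2626 = 3.8081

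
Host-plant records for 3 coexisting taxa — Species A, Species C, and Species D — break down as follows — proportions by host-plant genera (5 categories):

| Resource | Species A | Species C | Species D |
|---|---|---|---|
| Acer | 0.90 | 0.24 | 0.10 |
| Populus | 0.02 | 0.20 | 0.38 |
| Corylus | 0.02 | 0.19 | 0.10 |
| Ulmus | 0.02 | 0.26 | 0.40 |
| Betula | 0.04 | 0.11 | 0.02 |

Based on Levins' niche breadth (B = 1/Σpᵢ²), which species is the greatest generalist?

Σp_Aᵢ² = 0.90² + 0.02² + 0.02² + 0.02² + 0.04² = 0.8100 + 0.0004 + 0.0004 + 0.0004 + 0.0016 = 0.8128
B_A = 1 / 0.8128 = 1.2303
Σp_Cᵢ² = 0.24² + 0.20² + 0.19² + 0.26² + 0.11² = 0.0576 + 0.0400 + 0.0361 + 0.0676 + 0.0121 = 0.2134
B_C = 1 / 0.2134 = 4.6860
Σp_Dᵢ² = 0.10² + 0.38² + 0.10² + 0.40² + 0.02² = 0.0100 + 0.1444 + 0.0100 + 0.1600 + 0.0004 = 0.3248
B_D = 1 / 0.3248 = 3.0788
Highest B → broadest niche (most generalist): Species C (B = 4.69).

Species C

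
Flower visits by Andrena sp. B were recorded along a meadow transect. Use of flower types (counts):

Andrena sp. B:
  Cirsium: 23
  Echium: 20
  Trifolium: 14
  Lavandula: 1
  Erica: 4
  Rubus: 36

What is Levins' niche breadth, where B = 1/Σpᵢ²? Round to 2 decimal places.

3.94

Proportions for Andrena sp. B (n=98): 23/98=0.2347, 20/98=0.2041, 14/98=0.1429, 1/98=0.0102, 4/98=0.0408, 36/98=0.3673
Σpᵢ² = 0.2347² + 0.2041² + 0.1429² + 0.0102² + 0.0408² + 0.3673² = 0.055084 + 0.041657 + 0.020420 + 0.000104 + 0.001665 + 0.134909 = 0.253839
B = 1 / 0.253839 = 3.9395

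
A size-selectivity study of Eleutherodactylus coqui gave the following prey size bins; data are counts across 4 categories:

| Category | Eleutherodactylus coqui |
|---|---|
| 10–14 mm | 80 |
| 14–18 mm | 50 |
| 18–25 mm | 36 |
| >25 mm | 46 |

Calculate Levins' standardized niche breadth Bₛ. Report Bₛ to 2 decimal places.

0.88

Proportions for Eleutherodactylus coqui (n=212): 80/212=0.3774, 50/212=0.2358, 36/212=0.1698, 46/212=0.2170
Σpᵢ² = 0.3774² + 0.2358² + 0.1698² + 0.2170² = 0.142431 + 0.055602 + 0.028832 + 0.047089 = 0.273954
B = 1 / 0.273954 = 3.6502
Bₛ = (B − 1)/(n − 1) = (3.6502 − 1)/(4 − 1) = 2.6502/3 = 0.8834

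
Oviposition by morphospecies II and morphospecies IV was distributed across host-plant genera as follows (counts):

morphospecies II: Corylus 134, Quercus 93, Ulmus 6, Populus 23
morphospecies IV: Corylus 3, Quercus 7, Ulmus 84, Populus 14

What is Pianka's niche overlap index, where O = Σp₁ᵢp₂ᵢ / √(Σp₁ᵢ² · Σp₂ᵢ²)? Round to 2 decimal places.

Proportions for morphospecies II (n=256): 134/256=0.5234, 93/256=0.3633, 6/256=0.0234, 23/256=0.0898
Proportions for morphospecies IV (n=108): 3/108=0.0278, 7/108=0.0648, 84/108=0.7778, 14/108=0.1296
Σ p₁ᵢp₂ᵢ = 0.014551 + 0.023542 + 0.018201 + 0.011638 = 0.067932
Σp_1ᵢ² = 0.5234² + 0.3633² + 0.0234² + 0.0898² = 0.273948 + 0.131987 + 0.000548 + 0.008064 = 0.414547
Σp_2ᵢ² = 0.0278² + 0.0648² + 0.7778² + 0.1296² = 0.000773 + 0.004199 + 0.604973 + 0.016796 = 0.626741
O = 0.067932 / √(0.414547 × 0.626741) = 0.067932 / 0.5097191 = 0.1333

0.13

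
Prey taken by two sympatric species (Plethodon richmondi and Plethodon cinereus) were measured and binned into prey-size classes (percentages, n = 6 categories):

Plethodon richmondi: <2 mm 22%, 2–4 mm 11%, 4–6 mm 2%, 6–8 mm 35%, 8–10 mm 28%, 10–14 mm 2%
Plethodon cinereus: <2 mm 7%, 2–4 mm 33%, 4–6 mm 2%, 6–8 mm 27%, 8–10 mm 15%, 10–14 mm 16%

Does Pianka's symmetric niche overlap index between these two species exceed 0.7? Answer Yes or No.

Convert percentages to proportions (divide by 100).
Σ p₁ᵢp₂ᵢ = 0.0154 + 0.0363 + 0.0004 + 0.0945 + 0.0420 + 0.0032 = 0.1918
Σp_1ᵢ² = 0.22² + 0.11² + 0.02² + 0.35² + 0.28² + 0.02² = 0.0484 + 0.0121 + 0.0004 + 0.1225 + 0.0784 + 0.0004 = 0.2622
Σp_2ᵢ² = 0.07² + 0.33² + 0.02² + 0.27² + 0.15² + 0.16² = 0.0049 + 0.1089 + 0.0004 + 0.0729 + 0.0225 + 0.0256 = 0.2352
O = 0.1918 / √(0.2622 × 0.2352) = 0.1918 / 0.24833 = 0.7724
O = 0.7724 > 0.7 → Yes.

Yes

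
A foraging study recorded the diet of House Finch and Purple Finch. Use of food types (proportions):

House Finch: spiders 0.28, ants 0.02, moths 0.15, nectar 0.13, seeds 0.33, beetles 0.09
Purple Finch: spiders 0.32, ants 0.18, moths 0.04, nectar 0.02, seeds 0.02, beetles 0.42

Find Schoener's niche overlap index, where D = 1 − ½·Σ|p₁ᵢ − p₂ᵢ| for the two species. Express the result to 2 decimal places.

0.47

Σ|p₁ᵢ − p₂ᵢ| = 0.04 + 0.16 + 0.11 + 0.11 + 0.31 + 0.33 = 1.06
D = 1 − ½ × 1.06 = 1 − 0.530 = 0.4700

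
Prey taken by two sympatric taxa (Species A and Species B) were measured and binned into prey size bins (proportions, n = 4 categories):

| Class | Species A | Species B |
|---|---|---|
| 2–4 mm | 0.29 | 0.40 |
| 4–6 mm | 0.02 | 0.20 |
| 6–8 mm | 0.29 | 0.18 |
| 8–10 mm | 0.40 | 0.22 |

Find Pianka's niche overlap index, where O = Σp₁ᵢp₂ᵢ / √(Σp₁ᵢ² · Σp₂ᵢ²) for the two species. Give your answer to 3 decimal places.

0.857

Σ p₁ᵢp₂ᵢ = 0.1160 + 0.0040 + 0.0522 + 0.0880 = 0.2602
Σp_1ᵢ² = 0.29² + 0.02² + 0.29² + 0.40² = 0.0841 + 0.0004 + 0.0841 + 0.1600 = 0.3286
Σp_2ᵢ² = 0.40² + 0.20² + 0.18² + 0.22² = 0.1600 + 0.0400 + 0.0324 + 0.0484 = 0.2808
O = 0.2602 / √(0.3286 × 0.2808) = 0.2602 / 0.303761 = 0.85659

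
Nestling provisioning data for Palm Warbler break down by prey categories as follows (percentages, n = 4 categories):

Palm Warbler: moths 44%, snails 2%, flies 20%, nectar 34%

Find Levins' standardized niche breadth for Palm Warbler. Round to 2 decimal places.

0.62

Convert percentages to proportions (divide by 100).
Σpᵢ² = 0.44² + 0.02² + 0.20² + 0.34² = 0.1936 + 0.0004 + 0.0400 + 0.1156 = 0.3496
B = 1 / 0.3496 = 2.8604
Bₛ = (B − 1)/(n − 1) = (2.8604 − 1)/(4 − 1) = 1.8604/3 = 0.6201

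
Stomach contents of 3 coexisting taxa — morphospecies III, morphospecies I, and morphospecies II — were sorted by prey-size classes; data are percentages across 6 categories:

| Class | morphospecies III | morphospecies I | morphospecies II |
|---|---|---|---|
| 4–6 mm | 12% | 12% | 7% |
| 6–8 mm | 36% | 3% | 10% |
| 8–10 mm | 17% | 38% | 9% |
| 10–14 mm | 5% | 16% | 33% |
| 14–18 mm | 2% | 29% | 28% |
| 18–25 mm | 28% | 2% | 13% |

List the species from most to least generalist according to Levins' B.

Convert percentages to proportions (divide by 100).
Σp_IIIᵢ² = 0.12² + 0.36² + 0.17² + 0.05² + 0.02² + 0.28² = 0.0144 + 0.1296 + 0.0289 + 0.0025 + 0.0004 + 0.0784 = 0.2542
B_III = 1 / 0.2542 = 3.9339
Σp_Iᵢ² = 0.12² + 0.03² + 0.38² + 0.16² + 0.29² + 0.02² = 0.0144 + 0.0009 + 0.1444 + 0.0256 + 0.0841 + 0.0004 = 0.2698
B_I = 1 / 0.2698 = 3.7064
Σp_IIᵢ² = 0.07² + 0.10² + 0.09² + 0.33² + 0.28² + 0.13² = 0.0049 + 0.0100 + 0.0081 + 0.1089 + 0.0784 + 0.0169 = 0.2272
B_II = 1 / 0.2272 = 4.4014
Ranking by B (broadest → narrowest): morphospecies II (4.40) > morphospecies III (3.93) > morphospecies I (3.71)

morphospecies II > morphospecies III > morphospecies I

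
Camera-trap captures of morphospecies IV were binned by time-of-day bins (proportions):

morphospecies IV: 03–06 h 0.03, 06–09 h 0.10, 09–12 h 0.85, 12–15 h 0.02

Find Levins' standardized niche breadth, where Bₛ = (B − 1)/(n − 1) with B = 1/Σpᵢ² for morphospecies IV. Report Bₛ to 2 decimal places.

Σpᵢ² = 0.03² + 0.10² + 0.85² + 0.02² = 0.0009 + 0.0100 + 0.7225 + 0.0004 = 0.7338
B = 1 / 0.7338 = 1.3628
Bₛ = (B − 1)/(n − 1) = (1.3628 − 1)/(4 − 1) = 0.3628/3 = 0.1209

0.12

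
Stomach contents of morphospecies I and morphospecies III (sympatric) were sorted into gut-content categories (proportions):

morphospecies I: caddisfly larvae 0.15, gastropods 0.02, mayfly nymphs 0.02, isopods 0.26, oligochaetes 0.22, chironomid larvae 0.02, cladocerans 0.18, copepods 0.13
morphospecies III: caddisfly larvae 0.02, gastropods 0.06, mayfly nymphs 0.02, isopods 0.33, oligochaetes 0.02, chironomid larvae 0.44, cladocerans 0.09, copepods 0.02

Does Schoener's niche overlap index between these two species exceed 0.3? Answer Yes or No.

Yes

Σ|p₁ᵢ − p₂ᵢ| = 0.13 + 0.04 + 0.00 + 0.07 + 0.20 + 0.42 + 0.09 + 0.11 = 1.06
D = 1 − ½ × 1.06 = 1 − 0.530 = 0.4700
D = 0.4700 > 0.3 → Yes.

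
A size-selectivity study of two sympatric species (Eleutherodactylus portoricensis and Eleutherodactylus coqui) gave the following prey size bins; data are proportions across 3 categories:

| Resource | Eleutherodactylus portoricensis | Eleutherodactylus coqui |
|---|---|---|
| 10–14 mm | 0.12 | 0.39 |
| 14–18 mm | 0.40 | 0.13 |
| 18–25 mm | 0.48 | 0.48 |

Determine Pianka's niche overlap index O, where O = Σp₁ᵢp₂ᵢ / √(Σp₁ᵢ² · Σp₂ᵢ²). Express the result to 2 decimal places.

Σ p₁ᵢp₂ᵢ = 0.0468 + 0.0520 + 0.2304 = 0.3292
Σp_1ᵢ² = 0.12² + 0.40² + 0.48² = 0.0144 + 0.1600 + 0.2304 = 0.4048
Σp_2ᵢ² = 0.39² + 0.13² + 0.48² = 0.1521 + 0.0169 + 0.2304 = 0.3994
O = 0.3292 / √(0.4048 × 0.3994) = 0.3292 / 0.40209 = 0.8187

0.82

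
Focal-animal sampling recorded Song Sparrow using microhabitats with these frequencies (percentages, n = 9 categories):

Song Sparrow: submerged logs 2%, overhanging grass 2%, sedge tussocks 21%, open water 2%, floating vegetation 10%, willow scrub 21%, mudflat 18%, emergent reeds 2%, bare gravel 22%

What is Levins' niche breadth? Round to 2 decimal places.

Convert percentages to proportions (divide by 100).
Σpᵢ² = 0.02² + 0.02² + 0.21² + 0.02² + 0.10² + 0.21² + 0.18² + 0.02² + 0.22² = 0.0004 + 0.0004 + 0.0441 + 0.0004 + 0.0100 + 0.0441 + 0.0324 + 0.0004 + 0.0484 = 0.1806
B = 1 / 0.1806 = 5.5371

5.54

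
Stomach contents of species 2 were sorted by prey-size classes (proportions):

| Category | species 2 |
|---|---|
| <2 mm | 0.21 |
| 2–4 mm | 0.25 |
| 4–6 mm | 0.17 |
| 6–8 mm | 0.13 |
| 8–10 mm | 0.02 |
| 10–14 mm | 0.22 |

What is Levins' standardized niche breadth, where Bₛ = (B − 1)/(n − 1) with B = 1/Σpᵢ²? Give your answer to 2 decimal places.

Σpᵢ² = 0.21² + 0.25² + 0.17² + 0.13² + 0.02² + 0.22² = 0.0441 + 0.0625 + 0.0289 + 0.0169 + 0.0004 + 0.0484 = 0.2012
B = 1 / 0.2012 = 4.9702
Bₛ = (B − 1)/(n − 1) = (4.9702 − 1)/(6 − 1) = 3.9702/5 = 0.7940

0.79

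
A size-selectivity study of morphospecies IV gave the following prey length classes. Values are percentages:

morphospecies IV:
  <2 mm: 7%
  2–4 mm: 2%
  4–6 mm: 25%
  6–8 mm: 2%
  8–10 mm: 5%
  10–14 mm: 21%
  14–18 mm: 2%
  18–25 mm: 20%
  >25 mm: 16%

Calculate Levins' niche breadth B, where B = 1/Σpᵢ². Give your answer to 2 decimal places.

Convert percentages to proportions (divide by 100).
Σpᵢ² = 0.07² + 0.02² + 0.25² + 0.02² + 0.05² + 0.21² + 0.02² + 0.20² + 0.16² = 0.0049 + 0.0004 + 0.0625 + 0.0004 + 0.0025 + 0.0441 + 0.0004 + 0.0400 + 0.0256 = 0.1808
B = 1 / 0.1808 = 5.5310

5.53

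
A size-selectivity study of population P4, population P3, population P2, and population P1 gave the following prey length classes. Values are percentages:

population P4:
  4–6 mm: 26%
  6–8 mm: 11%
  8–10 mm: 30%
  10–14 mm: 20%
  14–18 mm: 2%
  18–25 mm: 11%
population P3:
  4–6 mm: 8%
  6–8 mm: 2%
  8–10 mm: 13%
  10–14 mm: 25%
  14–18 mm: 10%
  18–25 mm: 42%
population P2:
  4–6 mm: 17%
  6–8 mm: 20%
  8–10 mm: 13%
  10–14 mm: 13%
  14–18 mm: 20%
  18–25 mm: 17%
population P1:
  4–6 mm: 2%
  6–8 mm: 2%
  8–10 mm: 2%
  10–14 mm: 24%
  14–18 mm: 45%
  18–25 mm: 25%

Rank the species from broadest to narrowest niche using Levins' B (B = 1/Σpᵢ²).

Convert percentages to proportions (divide by 100).
Σp_P4ᵢ² = 0.26² + 0.11² + 0.30² + 0.20² + 0.02² + 0.11² = 0.0676 + 0.0121 + 0.0900 + 0.0400 + 0.0004 + 0.0121 = 0.2222
B_P4 = 1 / 0.2222 = 4.5005
Σp_P3ᵢ² = 0.08² + 0.02² + 0.13² + 0.25² + 0.10² + 0.42² = 0.0064 + 0.0004 + 0.0169 + 0.0625 + 0.0100 + 0.1764 = 0.2726
B_P3 = 1 / 0.2726 = 3.6684
Σp_P2ᵢ² = 0.17² + 0.20² + 0.13² + 0.13² + 0.20² + 0.17² = 0.0289 + 0.0400 + 0.0169 + 0.0169 + 0.0400 + 0.0289 = 0.1716
B_P2 = 1 / 0.1716 = 5.8275
Σp_P1ᵢ² = 0.02² + 0.02² + 0.02² + 0.24² + 0.45² + 0.25² = 0.0004 + 0.0004 + 0.0004 + 0.0576 + 0.2025 + 0.0625 = 0.3238
B_P1 = 1 / 0.3238 = 3.0883
Ranking by B (broadest → narrowest): population P2 (5.83) > population P4 (4.50) > population P3 (3.67) > population P1 (3.09)

population P2 > population P4 > population P3 > population P1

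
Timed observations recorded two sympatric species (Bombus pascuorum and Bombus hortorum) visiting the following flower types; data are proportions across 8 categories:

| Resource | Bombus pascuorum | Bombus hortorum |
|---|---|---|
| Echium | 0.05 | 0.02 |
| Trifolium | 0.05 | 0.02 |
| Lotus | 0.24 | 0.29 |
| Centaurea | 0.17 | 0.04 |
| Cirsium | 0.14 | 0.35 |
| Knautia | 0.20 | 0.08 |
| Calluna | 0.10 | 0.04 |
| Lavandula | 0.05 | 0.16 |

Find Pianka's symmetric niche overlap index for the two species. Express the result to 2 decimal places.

0.78

Σ p₁ᵢp₂ᵢ = 0.0010 + 0.0010 + 0.0696 + 0.0068 + 0.0490 + 0.0160 + 0.0040 + 0.0080 = 0.1554
Σp_1ᵢ² = 0.05² + 0.05² + 0.24² + 0.17² + 0.14² + 0.20² + 0.10² + 0.05² = 0.0025 + 0.0025 + 0.0576 + 0.0289 + 0.0196 + 0.0400 + 0.0100 + 0.0025 = 0.1636
Σp_2ᵢ² = 0.02² + 0.02² + 0.29² + 0.04² + 0.35² + 0.08² + 0.04² + 0.16² = 0.0004 + 0.0004 + 0.0841 + 0.0016 + 0.1225 + 0.0064 + 0.0016 + 0.0256 = 0.2426
O = 0.1554 / √(0.1636 × 0.2426) = 0.1554 / 0.19922 = 0.7800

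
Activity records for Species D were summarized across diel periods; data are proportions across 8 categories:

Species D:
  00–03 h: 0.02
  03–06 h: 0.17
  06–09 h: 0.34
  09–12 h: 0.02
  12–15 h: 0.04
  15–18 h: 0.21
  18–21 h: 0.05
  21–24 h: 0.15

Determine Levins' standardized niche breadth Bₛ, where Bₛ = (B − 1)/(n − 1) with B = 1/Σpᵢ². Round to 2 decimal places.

Σpᵢ² = 0.02² + 0.17² + 0.34² + 0.02² + 0.04² + 0.21² + 0.05² + 0.15² = 0.0004 + 0.0289 + 0.1156 + 0.0004 + 0.0016 + 0.0441 + 0.0025 + 0.0225 = 0.2160
B = 1 / 0.2160 = 4.6296
Bₛ = (B − 1)/(n − 1) = (4.6296 − 1)/(8 − 1) = 3.6296/7 = 0.5185

0.52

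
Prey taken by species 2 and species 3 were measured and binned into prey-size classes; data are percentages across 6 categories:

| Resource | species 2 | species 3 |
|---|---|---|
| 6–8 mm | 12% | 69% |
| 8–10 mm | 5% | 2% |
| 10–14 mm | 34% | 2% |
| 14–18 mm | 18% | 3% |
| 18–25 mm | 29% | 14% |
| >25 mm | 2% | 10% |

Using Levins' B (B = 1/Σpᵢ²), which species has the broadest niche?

Convert percentages to proportions (divide by 100).
Σp_2ᵢ² = 0.12² + 0.05² + 0.34² + 0.18² + 0.29² + 0.02² = 0.0144 + 0.0025 + 0.1156 + 0.0324 + 0.0841 + 0.0004 = 0.2494
B_2 = 1 / 0.2494 = 4.0096
Σp_3ᵢ² = 0.69² + 0.02² + 0.02² + 0.03² + 0.14² + 0.10² = 0.4761 + 0.0004 + 0.0004 + 0.0009 + 0.0196 + 0.0100 = 0.5074
B_3 = 1 / 0.5074 = 1.9708
Highest B → broadest niche (most generalist): species 2 (B = 4.01).

species 2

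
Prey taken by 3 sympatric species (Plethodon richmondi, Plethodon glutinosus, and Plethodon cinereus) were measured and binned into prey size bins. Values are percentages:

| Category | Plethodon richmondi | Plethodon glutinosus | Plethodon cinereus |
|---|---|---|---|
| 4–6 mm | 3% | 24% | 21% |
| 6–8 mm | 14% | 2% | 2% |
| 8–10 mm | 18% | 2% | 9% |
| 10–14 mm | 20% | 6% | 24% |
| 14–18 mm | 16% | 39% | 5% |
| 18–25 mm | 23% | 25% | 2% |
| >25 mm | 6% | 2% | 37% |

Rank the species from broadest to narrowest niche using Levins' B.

Convert percentages to proportions (divide by 100).
Σp_richᵢ² = 0.03² + 0.14² + 0.18² + 0.20² + 0.16² + 0.23² + 0.06² = 0.0009 + 0.0196 + 0.0324 + 0.0400 + 0.0256 + 0.0529 + 0.0036 = 0.1750
B_rich = 1 / 0.1750 = 5.7143
Σp_glutᵢ² = 0.24² + 0.02² + 0.02² + 0.06² + 0.39² + 0.25² + 0.02² = 0.0576 + 0.0004 + 0.0004 + 0.0036 + 0.1521 + 0.0625 + 0.0004 = 0.2770
B_glut = 1 / 0.2770 = 3.6101
Σp_cineᵢ² = 0.21² + 0.02² + 0.09² + 0.24² + 0.05² + 0.02² + 0.37² = 0.0441 + 0.0004 + 0.0081 + 0.0576 + 0.0025 + 0.0004 + 0.1369 = 0.2500
B_cine = 1 / 0.2500 = 4.0000
Ranking by B (broadest → narrowest): Plethodon richmondi (5.71) > Plethodon cinereus (4.00) > Plethodon glutinosus (3.61)

Plethodon richmondi > Plethodon cinereus > Plethodon glutinosus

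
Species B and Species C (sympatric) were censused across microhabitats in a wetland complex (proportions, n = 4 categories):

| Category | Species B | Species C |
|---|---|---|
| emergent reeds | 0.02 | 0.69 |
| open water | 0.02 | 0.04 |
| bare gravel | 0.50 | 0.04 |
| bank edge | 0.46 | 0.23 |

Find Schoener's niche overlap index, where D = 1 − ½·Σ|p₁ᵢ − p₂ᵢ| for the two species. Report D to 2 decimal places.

Σ|p₁ᵢ − p₂ᵢ| = 0.67 + 0.02 + 0.46 + 0.23 = 1.38
D = 1 − ½ × 1.38 = 1 − 0.690 = 0.3100

0.31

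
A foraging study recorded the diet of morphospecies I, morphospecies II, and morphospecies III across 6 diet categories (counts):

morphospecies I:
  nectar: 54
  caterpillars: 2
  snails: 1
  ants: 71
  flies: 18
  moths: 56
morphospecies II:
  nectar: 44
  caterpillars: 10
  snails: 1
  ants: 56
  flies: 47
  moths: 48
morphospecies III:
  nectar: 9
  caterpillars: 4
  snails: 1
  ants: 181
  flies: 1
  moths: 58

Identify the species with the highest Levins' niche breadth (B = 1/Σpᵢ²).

Proportions for morphospecies I (n=202): 54/202=0.2673, 2/202=0.0099, 1/202=0.0050, 71/202=0.3515, 18/202=0.0891, 56/202=0.2772
Proportions for morphospecies II (n=206): 44/206=0.2136, 10/206=0.0485, 1/206=0.0049, 56/206=0.2718, 47/206=0.2282, 48/206=0.2330
Proportions for morphospecies III (n=254): 9/254=0.0354, 4/254=0.0157, 1/254=0.0039, 181/254=0.7126, 1/254=0.0039, 58/254=0.2283
Σp_Iᵢ² = 0.2673² + 0.0099² + 0.0050² + 0.3515² + 0.0891² + 0.2772² = 0.071449 + 0.000098 + 0.000025 + 0.123552 + 0.007939 + 0.076840 = 0.279903
B_I = 1 / 0.279903 = 3.5727
Σp_IIᵢ² = 0.2136² + 0.0485² + 0.0049² + 0.2718² + 0.2282² + 0.2330² = 0.045625 + 0.002352 + 0.000024 + 0.073875 + 0.052075 + 0.054289 = 0.228240
B_II = 1 / 0.228240 = 4.3814
Σp_IIIᵢ² = 0.0354² + 0.0157² + 0.0039² + 0.7126² + 0.0039² + 0.2283² = 0.001253 + 0.000246 + 0.000015 + 0.507799 + 0.000015 + 0.052121 = 0.561449
B_III = 1 / 0.561449 = 1.7811
Highest B → broadest niche (most generalist): morphospecies II (B = 4.38).

morphospecies II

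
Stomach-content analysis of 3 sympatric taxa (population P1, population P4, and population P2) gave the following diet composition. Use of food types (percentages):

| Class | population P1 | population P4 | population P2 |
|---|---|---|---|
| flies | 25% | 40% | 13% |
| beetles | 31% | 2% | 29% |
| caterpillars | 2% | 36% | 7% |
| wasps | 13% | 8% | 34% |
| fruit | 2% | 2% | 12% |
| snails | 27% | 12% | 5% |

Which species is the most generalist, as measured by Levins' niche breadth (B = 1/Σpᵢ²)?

Convert percentages to proportions (divide by 100).
Σp_P1ᵢ² = 0.25² + 0.31² + 0.02² + 0.13² + 0.02² + 0.27² = 0.0625 + 0.0961 + 0.0004 + 0.0169 + 0.0004 + 0.0729 = 0.2492
B_P1 = 1 / 0.2492 = 4.0128
Σp_P4ᵢ² = 0.40² + 0.02² + 0.36² + 0.08² + 0.02² + 0.12² = 0.1600 + 0.0004 + 0.1296 + 0.0064 + 0.0004 + 0.0144 = 0.3112
B_P4 = 1 / 0.3112 = 3.2134
Σp_P2ᵢ² = 0.13² + 0.29² + 0.07² + 0.34² + 0.12² + 0.05² = 0.0169 + 0.0841 + 0.0049 + 0.1156 + 0.0144 + 0.0025 = 0.2384
B_P2 = 1 / 0.2384 = 4.1946
Highest B → broadest niche (most generalist): population P2 (B = 4.19).

population P2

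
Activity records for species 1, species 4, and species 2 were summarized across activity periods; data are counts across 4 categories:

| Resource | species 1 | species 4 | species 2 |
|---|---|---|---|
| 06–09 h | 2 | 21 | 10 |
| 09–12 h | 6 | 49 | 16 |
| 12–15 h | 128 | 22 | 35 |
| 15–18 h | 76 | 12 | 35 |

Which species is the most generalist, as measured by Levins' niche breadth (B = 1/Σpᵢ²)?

species 2

Proportions for species 1 (n=212): 2/212=0.0094, 6/212=0.0283, 128/212=0.6038, 76/212=0.3585
Proportions for species 4 (n=104): 21/104=0.2019, 49/104=0.4712, 22/104=0.2115, 12/104=0.1154
Proportions for species 2 (n=96): 10/96=0.1042, 16/96=0.1667, 35/96=0.3646, 35/96=0.3646
Σp_1ᵢ² = 0.0094² + 0.0283² + 0.6038² + 0.3585² = 0.000088 + 0.000801 + 0.364574 + 0.128522 = 0.493985
B_1 = 1 / 0.493985 = 2.0244
Σp_4ᵢ² = 0.2019² + 0.4712² + 0.2115² + 0.1154² = 0.040764 + 0.222029 + 0.044732 + 0.013317 = 0.320842
B_4 = 1 / 0.320842 = 3.1168
Σp_2ᵢ² = 0.1042² + 0.1667² + 0.3646² + 0.3646² = 0.010858 + 0.027789 + 0.132933 + 0.132933 = 0.304513
B_2 = 1 / 0.304513 = 3.2839
Highest B → broadest niche (most generalist): species 2 (B = 3.28).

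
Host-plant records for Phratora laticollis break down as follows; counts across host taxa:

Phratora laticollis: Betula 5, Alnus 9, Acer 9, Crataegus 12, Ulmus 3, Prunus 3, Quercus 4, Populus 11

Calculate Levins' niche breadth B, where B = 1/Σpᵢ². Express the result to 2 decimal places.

6.45

Proportions for Phratora laticollis (n=56): 5/56=0.0893, 9/56=0.1607, 9/56=0.1607, 12/56=0.2143, 3/56=0.0536, 3/56=0.0536, 4/56=0.0714, 11/56=0.1964
Σpᵢ² = 0.0893² + 0.1607² + 0.1607² + 0.2143² + 0.0536² + 0.0536² + 0.0714² + 0.1964² = 0.007974 + 0.025824 + 0.025824 + 0.045924 + 0.002873 + 0.002873 + 0.005098 + 0.038573 = 0.154963
B = 1 / 0.154963 = 6.4532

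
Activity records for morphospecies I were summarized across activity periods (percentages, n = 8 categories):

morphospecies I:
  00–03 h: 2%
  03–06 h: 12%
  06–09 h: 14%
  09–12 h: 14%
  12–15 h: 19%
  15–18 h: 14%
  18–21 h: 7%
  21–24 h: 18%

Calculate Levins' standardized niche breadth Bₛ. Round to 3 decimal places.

0.829

Convert percentages to proportions (divide by 100).
Σpᵢ² = 0.02² + 0.12² + 0.14² + 0.14² + 0.19² + 0.14² + 0.07² + 0.18² = 0.0004 + 0.0144 + 0.0196 + 0.0196 + 0.0361 + 0.0196 + 0.0049 + 0.0324 = 0.1470
B = 1 / 0.1470 = 6.80272
Bₛ = (B − 1)/(n − 1) = (6.80272 − 1)/(8 − 1) = 5.80272/7 = 0.82896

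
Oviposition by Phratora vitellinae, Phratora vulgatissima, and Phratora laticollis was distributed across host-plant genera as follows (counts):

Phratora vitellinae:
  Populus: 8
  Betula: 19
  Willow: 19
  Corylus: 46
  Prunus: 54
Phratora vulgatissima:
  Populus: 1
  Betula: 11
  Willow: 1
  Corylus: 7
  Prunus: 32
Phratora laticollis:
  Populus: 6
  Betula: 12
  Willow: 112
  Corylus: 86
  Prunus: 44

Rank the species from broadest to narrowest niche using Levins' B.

Phratora vitellinae > Phratora laticollis > Phratora vulgatissima

Proportions for Phratora vitellinae (n=146): 8/146=0.0548, 19/146=0.1301, 19/146=0.1301, 46/146=0.3151, 54/146=0.3699
Proportions for Phratora vulgatissima (n=52): 1/52=0.0192, 11/52=0.2115, 1/52=0.0192, 7/52=0.1346, 32/52=0.6154
Proportions for Phratora laticollis (n=260): 6/260=0.0231, 12/260=0.0462, 112/260=0.4308, 86/260=0.3308, 44/260=0.1692
Σp_viteᵢ² = 0.0548² + 0.1301² + 0.1301² + 0.3151² + 0.3699² = 0.003003 + 0.016926 + 0.016926 + 0.099288 + 0.136826 = 0.272969
B_vite = 1 / 0.272969 = 3.6634
Σp_vulgᵢ² = 0.0192² + 0.2115² + 0.0192² + 0.1346² + 0.6154² = 0.000369 + 0.044732 + 0.000369 + 0.018117 + 0.378717 = 0.442304
B_vulg = 1 / 0.442304 = 2.2609
Σp_latiᵢ² = 0.0231² + 0.0462² + 0.4308² + 0.3308² + 0.1692² = 0.000534 + 0.002134 + 0.185589 + 0.109429 + 0.028629 = 0.326315
B_lati = 1 / 0.326315 = 3.0645
Ranking by B (broadest → narrowest): Phratora vitellinae (3.66) > Phratora laticollis (3.06) > Phratora vulgatissima (2.26)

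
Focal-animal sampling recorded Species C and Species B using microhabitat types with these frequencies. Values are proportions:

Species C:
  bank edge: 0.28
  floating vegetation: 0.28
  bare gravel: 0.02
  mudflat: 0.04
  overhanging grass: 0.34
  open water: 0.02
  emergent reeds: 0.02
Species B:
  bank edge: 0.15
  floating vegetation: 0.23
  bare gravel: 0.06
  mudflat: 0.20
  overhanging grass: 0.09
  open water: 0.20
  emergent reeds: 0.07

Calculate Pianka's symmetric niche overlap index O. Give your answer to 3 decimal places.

Σ p₁ᵢp₂ᵢ = 0.0420 + 0.0644 + 0.0012 + 0.0080 + 0.0306 + 0.0040 + 0.0014 = 0.1516
Σp_1ᵢ² = 0.28² + 0.28² + 0.02² + 0.04² + 0.34² + 0.02² + 0.02² = 0.0784 + 0.0784 + 0.0004 + 0.0016 + 0.1156 + 0.0004 + 0.0004 = 0.2752
Σp_2ᵢ² = 0.15² + 0.23² + 0.06² + 0.20² + 0.09² + 0.20² + 0.07² = 0.0225 + 0.0529 + 0.0036 + 0.0400 + 0.0081 + 0.0400 + 0.0049 = 0.1720
O = 0.1516 / √(0.2752 × 0.1720) = 0.1516 / 0.217565 = 0.69680

0.697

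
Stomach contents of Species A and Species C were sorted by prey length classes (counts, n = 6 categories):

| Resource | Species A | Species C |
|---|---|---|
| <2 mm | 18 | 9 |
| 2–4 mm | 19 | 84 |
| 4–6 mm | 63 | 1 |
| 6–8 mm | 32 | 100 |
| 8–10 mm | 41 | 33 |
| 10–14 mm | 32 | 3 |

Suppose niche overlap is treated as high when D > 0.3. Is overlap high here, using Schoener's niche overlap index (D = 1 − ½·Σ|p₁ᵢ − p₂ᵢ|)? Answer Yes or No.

Proportions for Species A (n=205): 18/205=0.0878, 19/205=0.0927, 63/205=0.3073, 32/205=0.1561, 41/205=0.2000, 32/205=0.1561
Proportions for Species C (n=230): 9/230=0.0391, 84/230=0.3652, 1/230=0.0043, 100/230=0.4348, 33/230=0.1435, 3/230=0.0130
Σ|p₁ᵢ − p₂ᵢ| = 0.0487 + 0.2725 + 0.3030 + 0.2787 + 0.0565 + 0.1431 = 1.1025
D = 1 − ½ × 1.1025 = 1 − 0.55125 = 0.44875
D = 0.44875 > 0.3 → Yes.

Yes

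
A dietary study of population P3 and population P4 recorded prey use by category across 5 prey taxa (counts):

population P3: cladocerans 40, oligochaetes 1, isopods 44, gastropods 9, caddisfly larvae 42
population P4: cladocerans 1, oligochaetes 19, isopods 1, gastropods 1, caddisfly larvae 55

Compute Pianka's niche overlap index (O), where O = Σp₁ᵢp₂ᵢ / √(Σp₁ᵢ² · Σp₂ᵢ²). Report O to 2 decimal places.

0.57

Proportions for population P3 (n=136): 40/136=0.2941, 1/136=0.0074, 44/136=0.3235, 9/136=0.0662, 42/136=0.3088
Proportions for population P4 (n=77): 1/77=0.0130, 19/77=0.2468, 1/77=0.0130, 1/77=0.0130, 55/77=0.7143
Σ p₁ᵢp₂ᵢ = 0.003823 + 0.001826 + 0.004206 + 0.000861 + 0.220576 = 0.231292
Σp_1ᵢ² = 0.2941² + 0.0074² + 0.3235² + 0.0662² + 0.3088² = 0.086495 + 0.000055 + 0.104652 + 0.004382 + 0.095357 = 0.290941
Σp_2ᵢ² = 0.0130² + 0.2468² + 0.0130² + 0.0130² + 0.7143² = 0.000169 + 0.060910 + 0.000169 + 0.000169 + 0.510224 = 0.571641
O = 0.231292 / √(0.290941 × 0.571641) = 0.231292 / 0.4078159 = 0.5671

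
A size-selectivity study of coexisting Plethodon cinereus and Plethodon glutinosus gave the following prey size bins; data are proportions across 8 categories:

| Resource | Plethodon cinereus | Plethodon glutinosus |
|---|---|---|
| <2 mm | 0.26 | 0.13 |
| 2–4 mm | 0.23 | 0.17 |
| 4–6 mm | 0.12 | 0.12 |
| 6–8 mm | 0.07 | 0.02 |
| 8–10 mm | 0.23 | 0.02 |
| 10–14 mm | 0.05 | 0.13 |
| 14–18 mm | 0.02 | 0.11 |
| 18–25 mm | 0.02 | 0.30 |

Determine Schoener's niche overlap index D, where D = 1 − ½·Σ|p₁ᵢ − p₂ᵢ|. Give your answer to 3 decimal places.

Σ|p₁ᵢ − p₂ᵢ| = 0.13 + 0.06 + 0.00 + 0.05 + 0.21 + 0.08 + 0.09 + 0.28 = 0.90
D = 1 − ½ × 0.90 = 1 − 0.450 = 0.55000

0.550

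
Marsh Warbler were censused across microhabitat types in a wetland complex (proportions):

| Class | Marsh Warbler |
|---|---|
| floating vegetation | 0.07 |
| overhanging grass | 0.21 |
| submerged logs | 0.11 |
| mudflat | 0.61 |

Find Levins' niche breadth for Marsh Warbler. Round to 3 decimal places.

Σpᵢ² = 0.07² + 0.21² + 0.11² + 0.61² = 0.0049 + 0.0441 + 0.0121 + 0.3721 = 0.4332
B = 1 / 0.4332 = 2.30840

2.308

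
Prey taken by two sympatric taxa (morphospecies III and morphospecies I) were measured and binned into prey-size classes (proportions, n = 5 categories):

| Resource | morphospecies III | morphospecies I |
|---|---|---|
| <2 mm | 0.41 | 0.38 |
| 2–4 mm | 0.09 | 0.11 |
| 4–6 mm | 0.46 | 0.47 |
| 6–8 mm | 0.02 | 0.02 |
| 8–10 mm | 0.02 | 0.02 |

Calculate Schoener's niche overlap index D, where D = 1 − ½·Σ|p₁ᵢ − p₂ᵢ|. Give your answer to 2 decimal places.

0.97

Σ|p₁ᵢ − p₂ᵢ| = 0.03 + 0.02 + 0.01 + 0.00 + 0.00 = 0.06
D = 1 − ½ × 0.06 = 1 − 0.030 = 0.9700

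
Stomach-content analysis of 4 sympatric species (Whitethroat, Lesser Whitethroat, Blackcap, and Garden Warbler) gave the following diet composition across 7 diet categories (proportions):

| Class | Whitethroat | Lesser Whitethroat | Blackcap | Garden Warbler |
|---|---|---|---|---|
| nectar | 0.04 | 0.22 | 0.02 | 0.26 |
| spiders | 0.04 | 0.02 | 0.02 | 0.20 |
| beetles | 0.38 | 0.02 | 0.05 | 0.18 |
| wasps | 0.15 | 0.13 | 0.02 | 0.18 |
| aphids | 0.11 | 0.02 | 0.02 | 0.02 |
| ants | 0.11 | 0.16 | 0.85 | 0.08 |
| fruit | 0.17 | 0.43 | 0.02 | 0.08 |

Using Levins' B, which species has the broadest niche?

Σp_Whitᵢ² = 0.04² + 0.04² + 0.38² + 0.15² + 0.11² + 0.11² + 0.17² = 0.0016 + 0.0016 + 0.1444 + 0.0225 + 0.0121 + 0.0121 + 0.0289 = 0.2232
B_Whit = 1 / 0.2232 = 4.4803
Σp_Lessᵢ² = 0.22² + 0.02² + 0.02² + 0.13² + 0.02² + 0.16² + 0.43² = 0.0484 + 0.0004 + 0.0004 + 0.0169 + 0.0004 + 0.0256 + 0.1849 = 0.2770
B_Less = 1 / 0.2770 = 3.6101
Σp_Blacᵢ² = 0.02² + 0.02² + 0.05² + 0.02² + 0.02² + 0.85² + 0.02² = 0.0004 + 0.0004 + 0.0025 + 0.0004 + 0.0004 + 0.7225 + 0.0004 = 0.7270
B_Blac = 1 / 0.7270 = 1.3755
Σp_Gardᵢ² = 0.26² + 0.20² + 0.18² + 0.18² + 0.02² + 0.08² + 0.08² = 0.0676 + 0.0400 + 0.0324 + 0.0324 + 0.0004 + 0.0064 + 0.0064 = 0.1856
B_Gard = 1 / 0.1856 = 5.3879
Highest B → broadest niche (most generalist): Garden Warbler (B = 5.39).

Garden Warbler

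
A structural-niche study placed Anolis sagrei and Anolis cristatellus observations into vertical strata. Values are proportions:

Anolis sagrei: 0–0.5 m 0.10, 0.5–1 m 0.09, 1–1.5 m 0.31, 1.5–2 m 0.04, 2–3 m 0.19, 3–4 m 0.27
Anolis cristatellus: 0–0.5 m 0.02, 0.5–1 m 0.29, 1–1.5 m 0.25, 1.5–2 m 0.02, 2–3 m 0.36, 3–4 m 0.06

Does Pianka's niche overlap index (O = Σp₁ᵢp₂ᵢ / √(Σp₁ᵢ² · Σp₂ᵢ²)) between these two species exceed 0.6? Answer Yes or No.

Σ p₁ᵢp₂ᵢ = 0.0020 + 0.0261 + 0.0775 + 0.0008 + 0.0684 + 0.0162 = 0.1910
Σp_1ᵢ² = 0.10² + 0.09² + 0.31² + 0.04² + 0.19² + 0.27² = 0.0100 + 0.0081 + 0.0961 + 0.0016 + 0.0361 + 0.0729 = 0.2248
Σp_2ᵢ² = 0.02² + 0.29² + 0.25² + 0.02² + 0.36² + 0.06² = 0.0004 + 0.0841 + 0.0625 + 0.0004 + 0.1296 + 0.0036 = 0.2806
O = 0.1910 / √(0.2248 × 0.2806) = 0.1910 / 0.25116 = 0.7605
O = 0.7605 > 0.6 → Yes.

Yes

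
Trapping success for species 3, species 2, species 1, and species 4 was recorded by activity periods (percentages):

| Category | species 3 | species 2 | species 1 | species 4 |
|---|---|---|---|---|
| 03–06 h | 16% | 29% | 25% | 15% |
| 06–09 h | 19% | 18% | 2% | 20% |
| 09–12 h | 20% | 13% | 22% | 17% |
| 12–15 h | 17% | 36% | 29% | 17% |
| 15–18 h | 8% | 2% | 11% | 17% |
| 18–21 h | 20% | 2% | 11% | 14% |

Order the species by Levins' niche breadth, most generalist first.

species 4 > species 3 > species 1 > species 2

Convert percentages to proportions (divide by 100).
Σp_3ᵢ² = 0.16² + 0.19² + 0.20² + 0.17² + 0.08² + 0.20² = 0.0256 + 0.0361 + 0.0400 + 0.0289 + 0.0064 + 0.0400 = 0.1770
B_3 = 1 / 0.1770 = 5.6497
Σp_2ᵢ² = 0.29² + 0.18² + 0.13² + 0.36² + 0.02² + 0.02² = 0.0841 + 0.0324 + 0.0169 + 0.1296 + 0.0004 + 0.0004 = 0.2638
B_2 = 1 / 0.2638 = 3.7908
Σp_1ᵢ² = 0.25² + 0.02² + 0.22² + 0.29² + 0.11² + 0.11² = 0.0625 + 0.0004 + 0.0484 + 0.0841 + 0.0121 + 0.0121 = 0.2196
B_1 = 1 / 0.2196 = 4.5537
Σp_4ᵢ² = 0.15² + 0.20² + 0.17² + 0.17² + 0.17² + 0.14² = 0.0225 + 0.0400 + 0.0289 + 0.0289 + 0.0289 + 0.0196 = 0.1688
B_4 = 1 / 0.1688 = 5.9242
Ranking by B (broadest → narrowest): species 4 (5.92) > species 3 (5.65) > species 1 (4.55) > species 2 (3.79)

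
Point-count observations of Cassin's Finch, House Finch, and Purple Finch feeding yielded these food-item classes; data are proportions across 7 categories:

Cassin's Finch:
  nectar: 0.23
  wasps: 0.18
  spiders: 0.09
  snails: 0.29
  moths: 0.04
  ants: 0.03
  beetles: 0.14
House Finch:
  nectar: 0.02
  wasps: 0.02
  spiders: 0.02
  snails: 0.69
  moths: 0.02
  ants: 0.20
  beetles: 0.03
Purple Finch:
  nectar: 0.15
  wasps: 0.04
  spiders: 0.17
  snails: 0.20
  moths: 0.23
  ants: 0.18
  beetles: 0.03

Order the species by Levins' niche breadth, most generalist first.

Purple Finch > Cassin's Finch > House Finch

Σp_Cassᵢ² = 0.23² + 0.18² + 0.09² + 0.29² + 0.04² + 0.03² + 0.14² = 0.0529 + 0.0324 + 0.0081 + 0.0841 + 0.0016 + 0.0009 + 0.0196 = 0.1996
B_Cass = 1 / 0.1996 = 5.0100
Σp_Housᵢ² = 0.02² + 0.02² + 0.02² + 0.69² + 0.02² + 0.20² + 0.03² = 0.0004 + 0.0004 + 0.0004 + 0.4761 + 0.0004 + 0.0400 + 0.0009 = 0.5186
B_Hous = 1 / 0.5186 = 1.9283
Σp_Purpᵢ² = 0.15² + 0.04² + 0.17² + 0.20² + 0.23² + 0.18² + 0.03² = 0.0225 + 0.0016 + 0.0289 + 0.0400 + 0.0529 + 0.0324 + 0.0009 = 0.1792
B_Purp = 1 / 0.1792 = 5.5804
Ranking by B (broadest → narrowest): Purple Finch (5.58) > Cassin's Finch (5.01) > House Finch (1.93)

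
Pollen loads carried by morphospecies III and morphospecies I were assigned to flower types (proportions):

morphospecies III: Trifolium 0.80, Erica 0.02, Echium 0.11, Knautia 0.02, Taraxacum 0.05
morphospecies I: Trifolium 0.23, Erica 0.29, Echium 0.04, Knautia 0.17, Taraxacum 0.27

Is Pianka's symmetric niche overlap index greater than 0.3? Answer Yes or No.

Σ p₁ᵢp₂ᵢ = 0.1840 + 0.0058 + 0.0044 + 0.0034 + 0.0135 = 0.2111
Σp_1ᵢ² = 0.80² + 0.02² + 0.11² + 0.02² + 0.05² = 0.6400 + 0.0004 + 0.0121 + 0.0004 + 0.0025 = 0.6554
Σp_2ᵢ² = 0.23² + 0.29² + 0.04² + 0.17² + 0.27² = 0.0529 + 0.0841 + 0.0016 + 0.0289 + 0.0729 = 0.2404
O = 0.2111 / √(0.6554 × 0.2404) = 0.2111 / 0.39694 = 0.5318
O = 0.5318 > 0.3 → Yes.

Yes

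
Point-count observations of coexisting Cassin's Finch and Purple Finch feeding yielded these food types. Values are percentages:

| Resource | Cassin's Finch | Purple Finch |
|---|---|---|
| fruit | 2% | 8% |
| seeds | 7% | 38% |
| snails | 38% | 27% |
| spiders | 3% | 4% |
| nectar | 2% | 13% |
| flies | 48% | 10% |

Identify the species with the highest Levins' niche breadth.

Purple Finch

Convert percentages to proportions (divide by 100).
Σp_Cassᵢ² = 0.02² + 0.07² + 0.38² + 0.03² + 0.02² + 0.48² = 0.0004 + 0.0049 + 0.1444 + 0.0009 + 0.0004 + 0.2304 = 0.3814
B_Cass = 1 / 0.3814 = 2.6219
Σp_Purpᵢ² = 0.08² + 0.38² + 0.27² + 0.04² + 0.13² + 0.10² = 0.0064 + 0.1444 + 0.0729 + 0.0016 + 0.0169 + 0.0100 = 0.2522
B_Purp = 1 / 0.2522 = 3.9651
Highest B → broadest niche (most generalist): Purple Finch (B = 3.97).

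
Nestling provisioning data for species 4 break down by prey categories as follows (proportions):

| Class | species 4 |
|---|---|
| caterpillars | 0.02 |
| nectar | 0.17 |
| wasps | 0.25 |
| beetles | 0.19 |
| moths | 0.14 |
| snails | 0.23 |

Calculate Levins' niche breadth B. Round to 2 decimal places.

Σpᵢ² = 0.02² + 0.17² + 0.25² + 0.19² + 0.14² + 0.23² = 0.0004 + 0.0289 + 0.0625 + 0.0361 + 0.0196 + 0.0529 = 0.2004
B = 1 / 0.2004 = 4.9900

4.99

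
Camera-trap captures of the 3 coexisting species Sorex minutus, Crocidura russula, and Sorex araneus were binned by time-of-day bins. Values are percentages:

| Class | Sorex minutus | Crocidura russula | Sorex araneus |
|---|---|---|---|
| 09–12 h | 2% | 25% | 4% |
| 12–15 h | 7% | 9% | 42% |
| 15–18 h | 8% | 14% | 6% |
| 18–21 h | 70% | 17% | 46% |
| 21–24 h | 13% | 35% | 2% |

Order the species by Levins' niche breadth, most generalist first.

Crocidura russula > Sorex araneus > Sorex minutus

Convert percentages to proportions (divide by 100).
Σp_minuᵢ² = 0.02² + 0.07² + 0.08² + 0.70² + 0.13² = 0.0004 + 0.0049 + 0.0064 + 0.4900 + 0.0169 = 0.5186
B_minu = 1 / 0.5186 = 1.9283
Σp_russᵢ² = 0.25² + 0.09² + 0.14² + 0.17² + 0.35² = 0.0625 + 0.0081 + 0.0196 + 0.0289 + 0.1225 = 0.2416
B_russ = 1 / 0.2416 = 4.1391
Σp_aranᵢ² = 0.04² + 0.42² + 0.06² + 0.46² + 0.02² = 0.0016 + 0.1764 + 0.0036 + 0.2116 + 0.0004 = 0.3936
B_aran = 1 / 0.3936 = 2.5407
Ranking by B (broadest → narrowest): Crocidura russula (4.14) > Sorex araneus (2.54) > Sorex minutus (1.93)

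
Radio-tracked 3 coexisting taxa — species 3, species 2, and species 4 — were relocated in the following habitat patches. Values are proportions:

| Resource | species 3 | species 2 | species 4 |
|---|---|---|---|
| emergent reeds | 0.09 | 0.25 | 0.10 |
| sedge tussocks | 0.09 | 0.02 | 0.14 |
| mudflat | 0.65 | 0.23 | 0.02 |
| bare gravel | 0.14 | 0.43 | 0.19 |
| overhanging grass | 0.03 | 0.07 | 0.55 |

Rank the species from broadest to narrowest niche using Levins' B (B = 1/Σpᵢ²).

species 2 > species 4 > species 3

Σp_3ᵢ² = 0.09² + 0.09² + 0.65² + 0.14² + 0.03² = 0.0081 + 0.0081 + 0.4225 + 0.0196 + 0.0009 = 0.4592
B_3 = 1 / 0.4592 = 2.1777
Σp_2ᵢ² = 0.25² + 0.02² + 0.23² + 0.43² + 0.07² = 0.0625 + 0.0004 + 0.0529 + 0.1849 + 0.0049 = 0.3056
B_2 = 1 / 0.3056 = 3.2723
Σp_4ᵢ² = 0.10² + 0.14² + 0.02² + 0.19² + 0.55² = 0.0100 + 0.0196 + 0.0004 + 0.0361 + 0.3025 = 0.3686
B_4 = 1 / 0.3686 = 2.7130
Ranking by B (broadest → narrowest): species 2 (3.27) > species 4 (2.71) > species 3 (2.18)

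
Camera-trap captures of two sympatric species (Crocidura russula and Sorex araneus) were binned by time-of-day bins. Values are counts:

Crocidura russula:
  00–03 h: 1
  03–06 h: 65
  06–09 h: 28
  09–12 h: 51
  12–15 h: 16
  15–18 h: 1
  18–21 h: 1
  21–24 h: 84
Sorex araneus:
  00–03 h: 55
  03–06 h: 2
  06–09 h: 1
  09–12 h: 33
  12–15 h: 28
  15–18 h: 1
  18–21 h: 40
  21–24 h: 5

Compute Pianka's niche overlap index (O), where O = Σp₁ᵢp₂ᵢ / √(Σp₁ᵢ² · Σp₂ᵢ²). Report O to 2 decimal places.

0.28

Proportions for Crocidura russula (n=247): 1/247=0.0040, 65/247=0.2632, 28/247=0.1134, 51/247=0.2065, 16/247=0.0648, 1/247=0.0040, 1/247=0.0040, 84/247=0.3401
Proportions for Sorex araneus (n=165): 55/165=0.3333, 2/165=0.0121, 1/165=0.0061, 33/165=0.2000, 28/165=0.1697, 1/165=0.0061, 40/165=0.2424, 5/165=0.0303
Σ p₁ᵢp₂ᵢ = 0.001333 + 0.003185 + 0.000692 + 0.041300 + 0.010997 + 0.000024 + 0.000970 + 0.010305 = 0.068806
Σp_1ᵢ² = 0.0040² + 0.2632² + 0.1134² + 0.2065² + 0.0648² + 0.0040² + 0.0040² + 0.3401² = 0.000016 + 0.069274 + 0.012860 + 0.042642 + 0.004199 + 0.000016 + 0.000016 + 0.115668 = 0.244691
Σp_2ᵢ² = 0.3333² + 0.0121² + 0.0061² + 0.2000² + 0.1697² + 0.0061² + 0.2424² + 0.0303² = 0.111089 + 0.000146 + 0.000037 + 0.040000 + 0.028798 + 0.000037 + 0.058758 + 0.000918 = 0.239783
O = 0.068806 / √(0.244691 × 0.239783) = 0.068806 / 0.2422246 = 0.2841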